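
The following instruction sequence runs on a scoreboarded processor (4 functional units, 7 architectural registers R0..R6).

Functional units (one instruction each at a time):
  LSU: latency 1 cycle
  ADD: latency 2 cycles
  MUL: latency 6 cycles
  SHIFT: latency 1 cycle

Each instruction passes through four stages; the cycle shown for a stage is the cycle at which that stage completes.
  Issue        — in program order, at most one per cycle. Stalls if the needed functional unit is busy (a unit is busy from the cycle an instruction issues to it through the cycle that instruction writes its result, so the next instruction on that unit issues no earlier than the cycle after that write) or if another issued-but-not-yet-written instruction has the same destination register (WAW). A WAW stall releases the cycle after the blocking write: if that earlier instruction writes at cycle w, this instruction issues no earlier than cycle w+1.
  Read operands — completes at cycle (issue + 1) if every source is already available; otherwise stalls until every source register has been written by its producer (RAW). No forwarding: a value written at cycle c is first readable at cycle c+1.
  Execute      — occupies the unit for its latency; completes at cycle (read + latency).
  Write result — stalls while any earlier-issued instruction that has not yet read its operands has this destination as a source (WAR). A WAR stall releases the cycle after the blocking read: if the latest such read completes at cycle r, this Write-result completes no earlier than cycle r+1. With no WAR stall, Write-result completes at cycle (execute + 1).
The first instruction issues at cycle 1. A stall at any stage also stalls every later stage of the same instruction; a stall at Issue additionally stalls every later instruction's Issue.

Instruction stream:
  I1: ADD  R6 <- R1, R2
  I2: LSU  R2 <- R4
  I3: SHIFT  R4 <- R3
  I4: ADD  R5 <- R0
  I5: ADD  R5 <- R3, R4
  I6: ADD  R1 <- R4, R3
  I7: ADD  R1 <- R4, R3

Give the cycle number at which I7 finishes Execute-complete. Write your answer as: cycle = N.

cycle = 24

[I1] 1/2/4/5
[I2] 2/3/4/5
[I3] 3/4/5/6
[I4] 6/7/9/10  (struct: ADD busy until I1 writes@5)
[I5] 11/12/14/15  (struct: ADD busy until I4 writes@10)
[I6] 16/17/19/20  (struct: ADD busy until I5 writes@15)
[I7] 21/22/24/25  (struct: ADD busy until I6 writes@20)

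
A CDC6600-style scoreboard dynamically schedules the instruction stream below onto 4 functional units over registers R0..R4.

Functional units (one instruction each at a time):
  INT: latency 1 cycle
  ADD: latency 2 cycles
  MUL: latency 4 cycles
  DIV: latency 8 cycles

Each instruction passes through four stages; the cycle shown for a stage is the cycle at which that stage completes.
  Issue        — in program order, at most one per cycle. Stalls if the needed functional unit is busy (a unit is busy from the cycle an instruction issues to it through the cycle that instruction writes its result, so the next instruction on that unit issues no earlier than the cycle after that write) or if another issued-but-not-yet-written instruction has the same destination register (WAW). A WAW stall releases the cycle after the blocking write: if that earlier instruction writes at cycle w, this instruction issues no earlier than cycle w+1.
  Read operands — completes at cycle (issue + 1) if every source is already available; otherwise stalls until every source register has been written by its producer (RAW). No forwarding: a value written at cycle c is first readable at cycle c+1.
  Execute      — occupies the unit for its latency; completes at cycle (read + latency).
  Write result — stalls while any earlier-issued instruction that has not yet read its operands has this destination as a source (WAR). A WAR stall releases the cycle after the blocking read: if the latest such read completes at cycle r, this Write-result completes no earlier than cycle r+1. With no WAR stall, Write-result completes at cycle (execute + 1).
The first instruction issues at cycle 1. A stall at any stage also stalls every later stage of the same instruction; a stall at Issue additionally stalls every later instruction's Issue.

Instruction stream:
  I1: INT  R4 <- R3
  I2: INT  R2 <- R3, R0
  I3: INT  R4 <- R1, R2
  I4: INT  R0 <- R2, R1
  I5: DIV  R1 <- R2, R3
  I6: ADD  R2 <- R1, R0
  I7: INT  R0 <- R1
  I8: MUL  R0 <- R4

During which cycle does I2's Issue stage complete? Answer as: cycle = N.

[I1] 1/2/3/4
[I2] 5/6/7/8  (struct: INT busy until I1 writes@4)
[I3] 9/10/11/12  (struct: INT busy until I2 writes@8)
[I4] 13/14/15/16  (struct: INT busy until I3 writes@12)
[I5] 14/15/23/24
[I6] 15/25/27/28  (RAW R1: wait I5 write@24)
[I7] 17/25/26/27  (struct: INT busy until I4 writes@16; RAW R1: wait I5 write@24)
[I8] 28/29/33/34  (WAW R0: wait I7 write@27)

cycle = 5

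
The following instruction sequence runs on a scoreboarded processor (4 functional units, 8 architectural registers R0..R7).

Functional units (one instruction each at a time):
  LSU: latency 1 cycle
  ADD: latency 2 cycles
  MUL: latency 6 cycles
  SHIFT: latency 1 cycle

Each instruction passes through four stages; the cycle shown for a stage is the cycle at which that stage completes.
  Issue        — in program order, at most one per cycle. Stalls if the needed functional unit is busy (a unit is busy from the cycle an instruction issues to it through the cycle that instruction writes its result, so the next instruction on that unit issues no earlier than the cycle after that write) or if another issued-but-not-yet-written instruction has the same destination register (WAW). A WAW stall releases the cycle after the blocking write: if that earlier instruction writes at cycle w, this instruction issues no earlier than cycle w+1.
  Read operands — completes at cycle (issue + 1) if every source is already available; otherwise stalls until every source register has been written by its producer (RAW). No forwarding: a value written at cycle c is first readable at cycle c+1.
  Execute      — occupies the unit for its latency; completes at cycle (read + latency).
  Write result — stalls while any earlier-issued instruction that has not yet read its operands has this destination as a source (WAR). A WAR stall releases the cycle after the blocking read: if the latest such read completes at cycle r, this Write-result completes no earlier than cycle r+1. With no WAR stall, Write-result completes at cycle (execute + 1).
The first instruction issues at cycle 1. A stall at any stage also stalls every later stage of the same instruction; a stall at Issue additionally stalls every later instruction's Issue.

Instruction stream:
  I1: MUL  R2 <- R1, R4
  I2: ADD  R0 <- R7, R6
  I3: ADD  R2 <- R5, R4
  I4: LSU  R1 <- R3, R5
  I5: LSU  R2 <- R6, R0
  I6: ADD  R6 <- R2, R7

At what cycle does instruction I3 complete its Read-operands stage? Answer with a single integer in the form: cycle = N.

[I1] 1/2/8/9
[I2] 2/3/5/6
[I3] 10/11/13/14  (WAW R2: wait I1 write@9)
[I4] 11/12/13/14
[I5] 15/16/17/18  (struct: LSU busy until I4 writes@14)
[I6] 16/19/21/22  (RAW R2: wait I5 write@18)

cycle = 11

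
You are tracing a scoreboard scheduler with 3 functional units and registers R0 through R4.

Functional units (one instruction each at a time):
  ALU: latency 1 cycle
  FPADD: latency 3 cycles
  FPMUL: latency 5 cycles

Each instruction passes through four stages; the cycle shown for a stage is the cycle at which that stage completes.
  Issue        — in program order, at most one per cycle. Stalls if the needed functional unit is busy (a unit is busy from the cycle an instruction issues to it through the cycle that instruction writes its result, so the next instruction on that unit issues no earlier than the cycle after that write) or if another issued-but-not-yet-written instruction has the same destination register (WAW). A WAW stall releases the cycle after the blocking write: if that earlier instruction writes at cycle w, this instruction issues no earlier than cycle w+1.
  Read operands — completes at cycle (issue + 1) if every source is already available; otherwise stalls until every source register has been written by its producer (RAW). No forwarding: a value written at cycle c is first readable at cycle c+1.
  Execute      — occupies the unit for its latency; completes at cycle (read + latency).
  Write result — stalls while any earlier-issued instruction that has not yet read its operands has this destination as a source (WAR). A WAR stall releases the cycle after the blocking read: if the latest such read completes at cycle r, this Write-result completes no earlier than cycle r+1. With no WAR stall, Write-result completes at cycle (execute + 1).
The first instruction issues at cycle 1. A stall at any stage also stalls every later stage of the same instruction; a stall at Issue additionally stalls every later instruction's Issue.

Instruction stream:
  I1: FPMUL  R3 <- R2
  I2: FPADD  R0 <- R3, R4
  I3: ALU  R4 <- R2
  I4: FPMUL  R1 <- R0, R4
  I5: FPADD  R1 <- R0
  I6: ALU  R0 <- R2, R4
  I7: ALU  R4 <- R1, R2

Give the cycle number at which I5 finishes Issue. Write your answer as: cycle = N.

cycle = 21

  I1 | 1 | 2 | 7 | 8
  I2 | 2 | 9 | 12 | 13   RAW R3: wait I1 write@8
  I3 | 3 | 4 | 5 | 10   WAR R4: wait I2 read@9
  I4 | 9 | 14 | 19 | 20   struct: FPMUL busy until I1 writes@8 · RAW R0: wait I2 write@13
  I5 | 21 | 22 | 25 | 26   WAW R1: wait I4 write@20
  I6 | 22 | 23 | 24 | 25
  I7 | 26 | 27 | 28 | 29   struct: ALU busy until I6 writes@25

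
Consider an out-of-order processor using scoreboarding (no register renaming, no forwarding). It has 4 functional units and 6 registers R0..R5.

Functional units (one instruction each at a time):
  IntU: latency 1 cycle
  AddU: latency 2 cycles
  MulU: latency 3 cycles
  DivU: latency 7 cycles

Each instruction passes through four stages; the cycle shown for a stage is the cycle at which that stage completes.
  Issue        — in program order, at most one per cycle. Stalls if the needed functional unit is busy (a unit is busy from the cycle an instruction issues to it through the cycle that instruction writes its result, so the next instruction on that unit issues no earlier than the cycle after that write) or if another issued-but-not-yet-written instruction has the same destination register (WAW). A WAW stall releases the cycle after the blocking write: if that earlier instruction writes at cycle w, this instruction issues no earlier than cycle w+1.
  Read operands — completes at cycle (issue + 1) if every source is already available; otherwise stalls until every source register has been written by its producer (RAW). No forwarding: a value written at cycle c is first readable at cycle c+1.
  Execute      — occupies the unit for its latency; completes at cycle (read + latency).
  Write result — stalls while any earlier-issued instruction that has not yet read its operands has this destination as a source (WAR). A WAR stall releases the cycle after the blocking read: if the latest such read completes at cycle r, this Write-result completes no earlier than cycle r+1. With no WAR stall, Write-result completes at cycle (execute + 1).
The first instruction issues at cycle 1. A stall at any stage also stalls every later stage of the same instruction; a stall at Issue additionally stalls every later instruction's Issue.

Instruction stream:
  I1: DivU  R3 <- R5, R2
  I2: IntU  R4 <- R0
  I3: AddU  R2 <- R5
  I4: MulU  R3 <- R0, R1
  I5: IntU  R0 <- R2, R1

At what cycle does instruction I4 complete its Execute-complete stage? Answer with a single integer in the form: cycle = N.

cycle = 15

I1: IS=1 RO=2 EX=9 WR=10
I2: IS=2 RO=3 EX=4 WR=5
I3: IS=3 RO=4 EX=6 WR=7
I4: IS=11 RO=12 EX=15 WR=16  [WAW R3: wait I1 write@10]
I5: IS=12 RO=13 EX=14 WR=15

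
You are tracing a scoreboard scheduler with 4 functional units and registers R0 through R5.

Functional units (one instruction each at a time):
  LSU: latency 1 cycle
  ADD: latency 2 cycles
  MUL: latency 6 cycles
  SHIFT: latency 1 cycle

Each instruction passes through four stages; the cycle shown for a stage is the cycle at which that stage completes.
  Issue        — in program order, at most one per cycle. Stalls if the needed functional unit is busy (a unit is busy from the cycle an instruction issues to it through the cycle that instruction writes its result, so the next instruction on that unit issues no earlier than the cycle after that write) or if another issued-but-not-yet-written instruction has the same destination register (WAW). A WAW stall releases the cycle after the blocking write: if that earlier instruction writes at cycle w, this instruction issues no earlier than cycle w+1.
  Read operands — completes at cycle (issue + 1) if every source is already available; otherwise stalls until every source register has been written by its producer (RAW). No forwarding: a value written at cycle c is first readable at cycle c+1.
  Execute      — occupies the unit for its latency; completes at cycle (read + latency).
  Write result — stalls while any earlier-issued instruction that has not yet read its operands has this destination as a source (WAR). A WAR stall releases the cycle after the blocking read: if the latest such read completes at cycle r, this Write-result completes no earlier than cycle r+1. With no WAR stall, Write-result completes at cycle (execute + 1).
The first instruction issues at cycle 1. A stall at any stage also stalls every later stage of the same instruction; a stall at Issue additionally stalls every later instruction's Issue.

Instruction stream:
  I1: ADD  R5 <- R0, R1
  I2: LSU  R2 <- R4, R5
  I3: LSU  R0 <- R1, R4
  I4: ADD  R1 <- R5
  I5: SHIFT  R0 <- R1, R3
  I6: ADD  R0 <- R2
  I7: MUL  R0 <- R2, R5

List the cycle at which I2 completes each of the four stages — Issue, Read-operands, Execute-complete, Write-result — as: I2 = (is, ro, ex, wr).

I2 = (2, 6, 7, 8)

[1] I1→ADD
[2] I1 RO; I2→LSU
[4] I1 EX
[5] I1 WR R5
[6] I2 RO
[7] I2 EX
[8] I2 WR R2
[9] I3→LSU
[10] I3 RO; I4→ADD
[11] I3 EX; I4 RO
[12] I3 WR R0
[13] I4 EX; I5→SHIFT
[14] I4 WR R1
[15] I5 RO
[16] I5 EX
[17] I5 WR R0
[18] I6→ADD
[19] I6 RO
[21] I6 EX
[22] I6 WR R0
[23] I7→MUL
[24] I7 RO
[30] I7 EX
[31] I7 WR R0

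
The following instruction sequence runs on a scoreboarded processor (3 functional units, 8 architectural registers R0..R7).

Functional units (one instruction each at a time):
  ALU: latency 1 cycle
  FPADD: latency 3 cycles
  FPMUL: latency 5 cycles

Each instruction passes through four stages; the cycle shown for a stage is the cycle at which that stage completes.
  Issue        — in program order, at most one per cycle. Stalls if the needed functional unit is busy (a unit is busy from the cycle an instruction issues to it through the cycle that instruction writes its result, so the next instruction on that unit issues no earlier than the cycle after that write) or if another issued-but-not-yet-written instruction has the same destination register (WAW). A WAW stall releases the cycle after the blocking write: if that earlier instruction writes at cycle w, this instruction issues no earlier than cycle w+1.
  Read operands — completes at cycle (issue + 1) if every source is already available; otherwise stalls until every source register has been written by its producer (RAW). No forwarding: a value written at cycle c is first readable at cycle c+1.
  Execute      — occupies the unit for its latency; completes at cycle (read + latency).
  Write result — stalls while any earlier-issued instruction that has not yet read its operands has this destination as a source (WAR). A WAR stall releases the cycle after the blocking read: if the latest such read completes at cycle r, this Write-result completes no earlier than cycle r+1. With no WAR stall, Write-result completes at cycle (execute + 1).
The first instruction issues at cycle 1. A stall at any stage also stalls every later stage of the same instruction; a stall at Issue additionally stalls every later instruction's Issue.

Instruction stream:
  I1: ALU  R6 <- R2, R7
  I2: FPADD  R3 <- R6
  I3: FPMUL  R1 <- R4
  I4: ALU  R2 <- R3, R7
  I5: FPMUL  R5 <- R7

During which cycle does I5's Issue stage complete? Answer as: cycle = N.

  I1 | 1 | 2 | 3 | 4
  I2 | 2 | 5 | 8 | 9   RAW R6: wait I1 write@4
  I3 | 3 | 4 | 9 | 10
  I4 | 5 | 10 | 11 | 12   struct: ALU busy until I1 writes@4 · RAW R3: wait I2 write@9
  I5 | 11 | 12 | 17 | 18   struct: FPMUL busy until I3 writes@10

cycle = 11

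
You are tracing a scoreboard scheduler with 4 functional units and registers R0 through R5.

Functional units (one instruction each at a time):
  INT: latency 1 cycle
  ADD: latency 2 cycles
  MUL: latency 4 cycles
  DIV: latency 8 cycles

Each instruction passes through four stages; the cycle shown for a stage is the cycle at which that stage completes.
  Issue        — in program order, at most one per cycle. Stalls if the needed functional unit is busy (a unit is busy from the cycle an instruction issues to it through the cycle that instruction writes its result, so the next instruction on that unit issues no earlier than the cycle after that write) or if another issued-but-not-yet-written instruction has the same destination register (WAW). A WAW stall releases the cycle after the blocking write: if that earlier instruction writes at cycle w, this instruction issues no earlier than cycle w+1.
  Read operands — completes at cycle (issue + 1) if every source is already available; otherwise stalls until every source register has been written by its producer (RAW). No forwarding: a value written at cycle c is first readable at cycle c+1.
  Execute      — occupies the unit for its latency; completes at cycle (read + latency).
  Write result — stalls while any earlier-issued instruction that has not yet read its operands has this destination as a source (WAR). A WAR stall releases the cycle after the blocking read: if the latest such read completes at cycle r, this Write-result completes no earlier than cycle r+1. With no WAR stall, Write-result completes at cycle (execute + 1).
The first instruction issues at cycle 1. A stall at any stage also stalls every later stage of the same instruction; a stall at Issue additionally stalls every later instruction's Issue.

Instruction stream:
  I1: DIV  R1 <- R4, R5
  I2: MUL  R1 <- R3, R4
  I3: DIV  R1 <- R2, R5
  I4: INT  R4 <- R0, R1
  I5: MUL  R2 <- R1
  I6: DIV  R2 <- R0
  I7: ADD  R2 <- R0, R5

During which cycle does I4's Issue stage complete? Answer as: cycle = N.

  I1 | 1 | 2 | 10 | 11
  I2 | 12 | 13 | 17 | 18   WAW R1: wait I1 write@11
  I3 | 19 | 20 | 28 | 29   WAW R1: wait I2 write@18
  I4 | 20 | 30 | 31 | 32   RAW R1: wait I3 write@29
  I5 | 21 | 30 | 34 | 35   RAW R1: wait I3 write@29
  I6 | 36 | 37 | 45 | 46   WAW R2: wait I5 write@35
  I7 | 47 | 48 | 50 | 51   WAW R2: wait I6 write@46

cycle = 20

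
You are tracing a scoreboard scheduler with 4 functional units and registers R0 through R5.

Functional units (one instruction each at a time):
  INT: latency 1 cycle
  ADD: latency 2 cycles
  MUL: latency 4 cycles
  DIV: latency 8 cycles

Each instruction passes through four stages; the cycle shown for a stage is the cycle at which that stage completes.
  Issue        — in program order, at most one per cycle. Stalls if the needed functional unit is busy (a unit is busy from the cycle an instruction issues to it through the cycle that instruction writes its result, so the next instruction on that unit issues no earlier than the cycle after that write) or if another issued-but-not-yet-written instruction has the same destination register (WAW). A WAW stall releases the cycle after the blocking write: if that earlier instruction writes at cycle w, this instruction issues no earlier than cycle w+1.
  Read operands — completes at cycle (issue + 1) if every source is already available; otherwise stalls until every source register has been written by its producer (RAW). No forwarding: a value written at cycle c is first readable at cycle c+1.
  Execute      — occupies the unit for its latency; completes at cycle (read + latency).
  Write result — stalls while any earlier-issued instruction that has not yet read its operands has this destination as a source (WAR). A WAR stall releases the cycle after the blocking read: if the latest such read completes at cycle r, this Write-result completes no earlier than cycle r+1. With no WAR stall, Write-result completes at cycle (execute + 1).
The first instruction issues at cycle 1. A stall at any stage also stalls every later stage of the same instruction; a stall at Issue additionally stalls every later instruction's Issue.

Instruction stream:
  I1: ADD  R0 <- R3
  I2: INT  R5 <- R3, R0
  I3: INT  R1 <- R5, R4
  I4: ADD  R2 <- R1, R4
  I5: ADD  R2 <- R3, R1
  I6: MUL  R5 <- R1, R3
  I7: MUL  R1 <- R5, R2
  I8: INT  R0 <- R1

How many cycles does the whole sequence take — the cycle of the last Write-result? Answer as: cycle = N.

cycle = 34

cycle 1: I1 issues→ADD
cycle 2: I1 reads, I2 issues→INT
cycle 4: I1 exec-done
cycle 5: I1 writes R0
cycle 6: I2 reads
cycle 7: I2 exec-done
cycle 8: I2 writes R5
cycle 9: I3 issues→INT
cycle 10: I3 reads, I4 issues→ADD
cycle 11: I3 exec-done
cycle 12: I3 writes R1
cycle 13: I4 reads
cycle 15: I4 exec-done
cycle 16: I4 writes R2
cycle 17: I5 issues→ADD
cycle 18: I5 reads, I6 issues→MUL
cycle 19: I6 reads
cycle 20: I5 exec-done
cycle 21: I5 writes R2
cycle 23: I6 exec-done
cycle 24: I6 writes R5
cycle 25: I7 issues→MUL
cycle 26: I7 reads, I8 issues→INT
cycle 30: I7 exec-done
cycle 31: I7 writes R1
cycle 32: I8 reads
cycle 33: I8 exec-done
cycle 34: I8 writes R0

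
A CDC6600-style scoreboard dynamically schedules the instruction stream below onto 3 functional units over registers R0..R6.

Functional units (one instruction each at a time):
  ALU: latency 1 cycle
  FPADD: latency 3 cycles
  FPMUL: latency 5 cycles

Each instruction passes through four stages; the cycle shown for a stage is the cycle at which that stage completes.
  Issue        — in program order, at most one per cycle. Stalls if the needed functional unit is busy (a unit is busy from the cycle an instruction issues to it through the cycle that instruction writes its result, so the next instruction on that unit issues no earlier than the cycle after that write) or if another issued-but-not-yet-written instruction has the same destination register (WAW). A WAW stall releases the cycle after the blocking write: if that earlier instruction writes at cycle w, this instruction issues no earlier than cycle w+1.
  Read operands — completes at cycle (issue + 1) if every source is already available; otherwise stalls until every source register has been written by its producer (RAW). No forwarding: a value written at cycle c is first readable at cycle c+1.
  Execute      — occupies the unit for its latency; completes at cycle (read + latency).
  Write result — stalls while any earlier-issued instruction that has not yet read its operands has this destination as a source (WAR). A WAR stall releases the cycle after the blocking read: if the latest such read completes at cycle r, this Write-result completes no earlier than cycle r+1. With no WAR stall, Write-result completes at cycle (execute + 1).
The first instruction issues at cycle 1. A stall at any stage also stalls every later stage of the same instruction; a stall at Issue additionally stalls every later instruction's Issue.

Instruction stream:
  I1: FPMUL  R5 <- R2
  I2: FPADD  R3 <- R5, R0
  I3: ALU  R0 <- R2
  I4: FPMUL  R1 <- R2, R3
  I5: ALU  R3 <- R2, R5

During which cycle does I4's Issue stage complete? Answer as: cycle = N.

cycle = 9

c1: I1→FPMUL
c2: I1 RO; I2→FPADD
c3: I3→ALU
c4: I3 RO
c5: I3 EX
c7: I1 EX
c8: I1 WR R5
c9: I2 RO; I4→FPMUL
c10: I3 WR R0
c12: I2 EX
c13: I2 WR R3
c14: I4 RO; I5→ALU
c15: I5 RO
c16: I5 EX
c17: I5 WR R3
c19: I4 EX
c20: I4 WR R1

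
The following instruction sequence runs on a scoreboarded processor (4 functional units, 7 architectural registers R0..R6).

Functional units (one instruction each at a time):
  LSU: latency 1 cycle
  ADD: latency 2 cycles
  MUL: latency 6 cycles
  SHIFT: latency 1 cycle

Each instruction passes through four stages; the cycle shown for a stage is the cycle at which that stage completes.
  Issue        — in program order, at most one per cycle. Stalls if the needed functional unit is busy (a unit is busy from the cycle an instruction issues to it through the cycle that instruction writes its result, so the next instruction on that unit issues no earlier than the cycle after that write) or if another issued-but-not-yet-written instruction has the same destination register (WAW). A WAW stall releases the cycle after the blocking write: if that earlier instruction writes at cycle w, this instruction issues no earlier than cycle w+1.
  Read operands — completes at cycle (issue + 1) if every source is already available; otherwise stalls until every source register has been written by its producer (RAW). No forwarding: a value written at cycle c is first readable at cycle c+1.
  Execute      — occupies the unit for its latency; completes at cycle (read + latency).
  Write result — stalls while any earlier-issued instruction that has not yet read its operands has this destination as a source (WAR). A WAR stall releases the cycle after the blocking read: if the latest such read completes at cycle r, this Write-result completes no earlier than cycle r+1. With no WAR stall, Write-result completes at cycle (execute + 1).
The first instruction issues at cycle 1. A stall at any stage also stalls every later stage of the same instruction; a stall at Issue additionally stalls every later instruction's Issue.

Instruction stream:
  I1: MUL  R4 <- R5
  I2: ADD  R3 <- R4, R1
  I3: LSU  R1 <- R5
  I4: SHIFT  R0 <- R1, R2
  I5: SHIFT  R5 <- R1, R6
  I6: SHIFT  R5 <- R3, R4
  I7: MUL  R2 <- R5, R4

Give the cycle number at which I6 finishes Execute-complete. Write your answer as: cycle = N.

t=1  issue I1 (MUL)
t=2  I1 read-ops · issue I2 (ADD)
t=3  issue I3 (LSU)
t=4  I3 read-ops · issue I4 (SHIFT)
t=5  I3 finished on LSU
t=8  I1 finished on MUL
t=9  I1→R4
t=10  I2 read-ops
t=11  I3→R1
t=12  I2 finished on ADD · I4 read-ops
t=13  I2→R3 · I4 finished on SHIFT
t=14  I4→R0
t=15  issue I5 (SHIFT)
t=16  I5 read-ops
t=17  I5 finished on SHIFT
t=18  I5→R5
t=19  issue I6 (SHIFT)
t=20  I6 read-ops · issue I7 (MUL)
t=21  I6 finished on SHIFT
t=22  I6→R5
t=23  I7 read-ops
t=29  I7 finished on MUL
t=30  I7→R2

cycle = 21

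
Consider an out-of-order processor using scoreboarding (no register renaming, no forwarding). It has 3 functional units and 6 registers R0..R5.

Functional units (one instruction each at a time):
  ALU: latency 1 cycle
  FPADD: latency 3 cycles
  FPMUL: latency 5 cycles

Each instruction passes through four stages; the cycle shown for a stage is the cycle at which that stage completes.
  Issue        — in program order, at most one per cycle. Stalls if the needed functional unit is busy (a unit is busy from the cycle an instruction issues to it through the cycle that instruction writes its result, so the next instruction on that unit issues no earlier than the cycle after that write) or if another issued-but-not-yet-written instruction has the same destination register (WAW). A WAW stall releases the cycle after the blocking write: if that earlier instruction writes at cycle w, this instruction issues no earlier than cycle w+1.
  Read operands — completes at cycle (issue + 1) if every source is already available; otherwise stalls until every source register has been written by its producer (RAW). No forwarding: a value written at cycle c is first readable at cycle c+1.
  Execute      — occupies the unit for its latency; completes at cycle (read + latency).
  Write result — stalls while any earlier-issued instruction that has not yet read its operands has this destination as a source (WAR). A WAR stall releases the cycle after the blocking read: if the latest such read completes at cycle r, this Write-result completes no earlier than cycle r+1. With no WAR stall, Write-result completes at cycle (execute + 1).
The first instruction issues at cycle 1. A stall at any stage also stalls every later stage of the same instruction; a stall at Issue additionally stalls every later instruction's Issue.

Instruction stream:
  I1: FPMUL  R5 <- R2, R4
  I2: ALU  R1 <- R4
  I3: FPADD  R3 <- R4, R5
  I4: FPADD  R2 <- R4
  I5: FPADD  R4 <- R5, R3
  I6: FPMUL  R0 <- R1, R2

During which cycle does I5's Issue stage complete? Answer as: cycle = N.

[I1] 1/2/7/8
[I2] 2/3/4/5
[I3] 3/9/12/13  (RAW R5: wait I1 write@8)
[I4] 14/15/18/19  (struct: FPADD busy until I3 writes@13)
[I5] 20/21/24/25  (struct: FPADD busy until I4 writes@19)
[I6] 21/22/27/28

cycle = 20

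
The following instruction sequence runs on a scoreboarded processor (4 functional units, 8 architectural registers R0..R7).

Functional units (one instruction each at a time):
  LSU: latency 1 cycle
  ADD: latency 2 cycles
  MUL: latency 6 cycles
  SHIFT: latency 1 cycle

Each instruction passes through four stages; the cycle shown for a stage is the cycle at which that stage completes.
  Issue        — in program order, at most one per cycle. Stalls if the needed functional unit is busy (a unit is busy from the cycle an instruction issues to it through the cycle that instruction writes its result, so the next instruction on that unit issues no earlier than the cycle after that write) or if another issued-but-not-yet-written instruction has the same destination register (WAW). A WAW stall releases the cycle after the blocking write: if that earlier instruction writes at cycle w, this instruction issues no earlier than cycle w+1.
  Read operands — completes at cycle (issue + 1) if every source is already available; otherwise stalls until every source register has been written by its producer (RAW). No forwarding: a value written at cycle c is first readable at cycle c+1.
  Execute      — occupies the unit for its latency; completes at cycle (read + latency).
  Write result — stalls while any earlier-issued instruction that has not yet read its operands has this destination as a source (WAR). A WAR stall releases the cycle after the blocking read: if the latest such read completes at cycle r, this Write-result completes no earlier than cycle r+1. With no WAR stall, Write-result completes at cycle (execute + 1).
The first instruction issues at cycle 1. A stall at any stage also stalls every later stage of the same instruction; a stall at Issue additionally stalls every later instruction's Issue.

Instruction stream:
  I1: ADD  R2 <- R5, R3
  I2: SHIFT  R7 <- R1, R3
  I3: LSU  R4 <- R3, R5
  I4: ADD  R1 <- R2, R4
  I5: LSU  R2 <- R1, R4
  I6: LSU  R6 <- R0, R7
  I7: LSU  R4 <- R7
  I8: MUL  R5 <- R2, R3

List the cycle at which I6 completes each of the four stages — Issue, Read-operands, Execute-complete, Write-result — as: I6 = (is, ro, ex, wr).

I6 = (14, 15, 16, 17)

c1: I1→ADD
c2: I1 RO · I2→SHIFT
c3: I2 RO · I3→LSU
c4: I1 EX · I2 EX · I3 RO
c5: I1 WR R2 · I2 WR R7 · I3 EX
c6: I3 WR R4 · I4→ADD
c7: I4 RO · I5→LSU
c9: I4 EX
c10: I4 WR R1
c11: I5 RO
c12: I5 EX
c13: I5 WR R2
c14: I6→LSU
c15: I6 RO
c16: I6 EX
c17: I6 WR R6
c18: I7→LSU
c19: I7 RO · I8→MUL
c20: I7 EX · I8 RO
c21: I7 WR R4
c26: I8 EX
c27: I8 WR R5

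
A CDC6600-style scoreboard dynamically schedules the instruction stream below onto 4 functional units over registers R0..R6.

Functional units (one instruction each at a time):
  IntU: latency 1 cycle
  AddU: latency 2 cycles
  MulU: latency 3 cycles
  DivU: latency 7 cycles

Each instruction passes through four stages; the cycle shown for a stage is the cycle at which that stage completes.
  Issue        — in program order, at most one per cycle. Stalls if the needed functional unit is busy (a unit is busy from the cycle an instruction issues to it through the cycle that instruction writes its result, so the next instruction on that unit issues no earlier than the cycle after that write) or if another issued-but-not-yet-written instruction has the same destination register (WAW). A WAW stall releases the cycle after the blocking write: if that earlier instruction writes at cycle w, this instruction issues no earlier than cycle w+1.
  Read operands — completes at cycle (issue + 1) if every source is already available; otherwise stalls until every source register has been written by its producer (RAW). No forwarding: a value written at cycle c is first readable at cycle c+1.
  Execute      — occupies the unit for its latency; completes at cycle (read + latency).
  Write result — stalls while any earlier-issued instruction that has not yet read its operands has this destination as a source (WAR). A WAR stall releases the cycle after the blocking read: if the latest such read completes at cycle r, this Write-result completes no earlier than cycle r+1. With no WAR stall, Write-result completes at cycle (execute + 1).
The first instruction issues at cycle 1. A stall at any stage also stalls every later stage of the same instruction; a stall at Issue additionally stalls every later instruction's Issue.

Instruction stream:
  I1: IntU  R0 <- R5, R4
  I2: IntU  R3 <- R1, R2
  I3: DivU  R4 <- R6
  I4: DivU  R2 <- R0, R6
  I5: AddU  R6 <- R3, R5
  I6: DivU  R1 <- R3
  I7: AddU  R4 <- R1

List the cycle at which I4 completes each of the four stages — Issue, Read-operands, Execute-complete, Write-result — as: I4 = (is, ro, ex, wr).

I4 = (16, 17, 24, 25)

I1: IS=1 RO=2 EX=3 WR=4
I2: IS=5 RO=6 EX=7 WR=8  [struct: IntU busy until I1 writes@4]
I3: IS=6 RO=7 EX=14 WR=15
I4: IS=16 RO=17 EX=24 WR=25  [struct: DivU busy until I3 writes@15]
I5: IS=17 RO=18 EX=20 WR=21
I6: IS=26 RO=27 EX=34 WR=35  [struct: DivU busy until I4 writes@25]
I7: IS=27 RO=36 EX=38 WR=39  [RAW R1: wait I6 write@35]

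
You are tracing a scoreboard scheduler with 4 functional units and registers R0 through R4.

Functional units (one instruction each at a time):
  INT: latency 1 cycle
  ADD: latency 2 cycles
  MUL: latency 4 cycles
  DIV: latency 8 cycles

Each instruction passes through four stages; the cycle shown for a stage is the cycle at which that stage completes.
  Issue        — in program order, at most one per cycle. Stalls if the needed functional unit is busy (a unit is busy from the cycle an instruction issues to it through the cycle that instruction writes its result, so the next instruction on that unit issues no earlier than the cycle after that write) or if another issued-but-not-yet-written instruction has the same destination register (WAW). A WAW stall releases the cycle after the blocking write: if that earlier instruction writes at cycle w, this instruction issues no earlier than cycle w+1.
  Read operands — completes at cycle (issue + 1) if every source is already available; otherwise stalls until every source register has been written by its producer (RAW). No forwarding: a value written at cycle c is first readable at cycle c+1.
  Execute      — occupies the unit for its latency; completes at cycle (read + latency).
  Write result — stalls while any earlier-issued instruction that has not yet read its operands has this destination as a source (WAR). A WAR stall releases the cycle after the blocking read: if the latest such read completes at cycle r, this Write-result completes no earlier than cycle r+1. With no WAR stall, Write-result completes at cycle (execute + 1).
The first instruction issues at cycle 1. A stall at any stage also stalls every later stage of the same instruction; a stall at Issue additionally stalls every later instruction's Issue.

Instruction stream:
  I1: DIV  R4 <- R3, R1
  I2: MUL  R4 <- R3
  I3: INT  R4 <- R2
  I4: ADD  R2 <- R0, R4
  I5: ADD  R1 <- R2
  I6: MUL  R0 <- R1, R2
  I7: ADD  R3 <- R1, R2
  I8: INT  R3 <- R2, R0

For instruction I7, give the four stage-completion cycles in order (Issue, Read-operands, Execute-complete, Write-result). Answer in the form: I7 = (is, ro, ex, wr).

[1] issue I1 (DIV)
[2] I1 read-ops
[10] I1 finished on DIV
[11] I1→R4
[12] issue I2 (MUL)
[13] I2 read-ops
[17] I2 finished on MUL
[18] I2→R4
[19] issue I3 (INT)
[20] I3 read-ops | issue I4 (ADD)
[21] I3 finished on INT
[22] I3→R4
[23] I4 read-ops
[25] I4 finished on ADD
[26] I4→R2
[27] issue I5 (ADD)
[28] I5 read-ops | issue I6 (MUL)
[30] I5 finished on ADD
[31] I5→R1
[32] I6 read-ops | issue I7 (ADD)
[33] I7 read-ops
[35] I7 finished on ADD
[36] I6 finished on MUL | I7→R3
[37] I6→R0 | issue I8 (INT)
[38] I8 read-ops
[39] I8 finished on INT
[40] I8→R3

I7 = (32, 33, 35, 36)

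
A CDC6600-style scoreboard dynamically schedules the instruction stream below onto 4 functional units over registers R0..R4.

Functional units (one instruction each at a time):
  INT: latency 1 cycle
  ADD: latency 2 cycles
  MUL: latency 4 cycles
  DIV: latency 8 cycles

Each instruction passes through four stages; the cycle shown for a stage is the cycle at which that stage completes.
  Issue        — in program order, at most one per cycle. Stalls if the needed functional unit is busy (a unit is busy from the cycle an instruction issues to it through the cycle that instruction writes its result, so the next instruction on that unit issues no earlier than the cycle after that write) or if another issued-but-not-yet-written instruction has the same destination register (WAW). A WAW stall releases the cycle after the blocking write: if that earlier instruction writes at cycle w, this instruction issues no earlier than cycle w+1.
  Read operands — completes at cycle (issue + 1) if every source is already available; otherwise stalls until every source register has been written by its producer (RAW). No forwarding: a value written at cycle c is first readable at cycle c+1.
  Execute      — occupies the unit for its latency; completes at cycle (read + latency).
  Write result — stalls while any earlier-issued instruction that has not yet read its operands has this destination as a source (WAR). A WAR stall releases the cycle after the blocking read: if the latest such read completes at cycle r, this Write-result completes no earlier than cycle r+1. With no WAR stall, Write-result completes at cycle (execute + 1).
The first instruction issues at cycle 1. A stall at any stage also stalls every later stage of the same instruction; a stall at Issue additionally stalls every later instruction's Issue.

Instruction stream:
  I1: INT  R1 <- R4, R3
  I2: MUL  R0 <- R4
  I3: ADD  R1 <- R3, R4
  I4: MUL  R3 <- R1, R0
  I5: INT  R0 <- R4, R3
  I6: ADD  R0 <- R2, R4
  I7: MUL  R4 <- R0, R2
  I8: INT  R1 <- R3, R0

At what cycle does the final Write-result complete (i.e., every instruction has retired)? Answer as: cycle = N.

cycle = 29

cycle 1: I1 issues→INT
cycle 2: I1 reads, I2 issues→MUL
cycle 3: I1 exec-done, I2 reads
cycle 4: I1 writes R1
cycle 5: I3 issues→ADD
cycle 6: I3 reads
cycle 7: I2 exec-done
cycle 8: I2 writes R0, I3 exec-done
cycle 9: I3 writes R1, I4 issues→MUL
cycle 10: I4 reads, I5 issues→INT
cycle 14: I4 exec-done
cycle 15: I4 writes R3
cycle 16: I5 reads
cycle 17: I5 exec-done
cycle 18: I5 writes R0
cycle 19: I6 issues→ADD
cycle 20: I6 reads, I7 issues→MUL
cycle 21: I8 issues→INT
cycle 22: I6 exec-done
cycle 23: I6 writes R0
cycle 24: I7 reads, I8 reads
cycle 25: I8 exec-done
cycle 26: I8 writes R1
cycle 28: I7 exec-done
cycle 29: I7 writes R4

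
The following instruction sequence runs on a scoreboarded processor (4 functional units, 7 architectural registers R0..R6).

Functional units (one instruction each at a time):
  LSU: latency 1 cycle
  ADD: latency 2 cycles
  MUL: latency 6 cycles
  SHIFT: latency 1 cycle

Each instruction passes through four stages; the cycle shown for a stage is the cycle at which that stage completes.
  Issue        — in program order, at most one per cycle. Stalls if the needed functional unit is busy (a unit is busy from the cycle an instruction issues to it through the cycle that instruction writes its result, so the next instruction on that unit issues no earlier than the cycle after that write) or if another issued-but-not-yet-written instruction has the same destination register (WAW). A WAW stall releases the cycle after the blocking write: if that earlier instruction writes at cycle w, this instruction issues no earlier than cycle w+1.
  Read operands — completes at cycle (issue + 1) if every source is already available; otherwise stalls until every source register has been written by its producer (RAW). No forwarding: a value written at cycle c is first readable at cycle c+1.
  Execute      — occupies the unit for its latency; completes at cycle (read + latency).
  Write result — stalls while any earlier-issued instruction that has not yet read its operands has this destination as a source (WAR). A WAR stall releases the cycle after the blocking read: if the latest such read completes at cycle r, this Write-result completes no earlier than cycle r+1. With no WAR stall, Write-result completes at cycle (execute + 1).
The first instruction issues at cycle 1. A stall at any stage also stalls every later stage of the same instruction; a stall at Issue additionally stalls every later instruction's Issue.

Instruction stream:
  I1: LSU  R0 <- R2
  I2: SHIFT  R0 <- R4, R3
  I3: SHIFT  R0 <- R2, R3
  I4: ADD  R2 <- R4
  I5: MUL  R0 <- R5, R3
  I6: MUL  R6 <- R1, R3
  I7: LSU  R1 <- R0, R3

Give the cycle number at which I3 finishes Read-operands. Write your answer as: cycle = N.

cycle = 10

cycle 1: I1→LSU
cycle 2: I1 RO
cycle 3: I1 EX
cycle 4: I1 WR R0
cycle 5: I2→SHIFT
cycle 6: I2 RO
cycle 7: I2 EX
cycle 8: I2 WR R0
cycle 9: I3→SHIFT
cycle 10: I3 RO | I4→ADD
cycle 11: I3 EX | I4 RO
cycle 12: I3 WR R0
cycle 13: I4 EX | I5→MUL
cycle 14: I4 WR R2 | I5 RO
cycle 20: I5 EX
cycle 21: I5 WR R0
cycle 22: I6→MUL
cycle 23: I6 RO | I7→LSU
cycle 24: I7 RO
cycle 25: I7 EX
cycle 26: I7 WR R1
cycle 29: I6 EX
cycle 30: I6 WR R6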